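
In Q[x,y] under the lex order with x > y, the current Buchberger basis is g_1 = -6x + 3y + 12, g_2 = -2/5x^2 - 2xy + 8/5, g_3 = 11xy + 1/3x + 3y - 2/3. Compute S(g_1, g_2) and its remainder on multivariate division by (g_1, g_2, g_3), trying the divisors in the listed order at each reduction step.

lcm(LM(g_1), LM(g_2)) = x^2.
S = (lcm/LT(g_1))·g_1 − (lcm/LT(g_2))·g_2 = -11/2xy - 2x + 4.
Reduce S modulo (g_1, g_2, g_3) in that order:
  leading term xy: subtract (11/12y)·g_1 from -11/2xy - 2x + 4 → -2x - 11/4y^2 - 11y + 4
  leading term x: subtract (1/3)·g_1 from -2x - 11/4y^2 - 11y + 4 → -11/4y^2 - 12y
  leading term y^2: no divisor's leading term divides it; move -11/4y^2 to the remainder.
  leading term y: no divisor's leading term divides it; move -12y to the remainder.
The remainder -11/4y^2 - 12y is nonzero, so it would be added as the next basis element.
This is the inner loop of Buchberger's algorithm — each nonzero remainder becomes a new basis element.

S(g_1, g_2) = -11/2xy - 2x + 4; remainder on division = -11/4y^2 - 12y.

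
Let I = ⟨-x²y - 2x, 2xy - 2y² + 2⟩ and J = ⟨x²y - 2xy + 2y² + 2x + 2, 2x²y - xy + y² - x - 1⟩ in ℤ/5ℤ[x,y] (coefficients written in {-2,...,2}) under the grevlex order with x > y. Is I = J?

For a fixed monomial order, each ideal has a unique reduced Gröbner basis; comparing bases decides equality.
Buchberger on the first generating set:
f_1 = -x²y - 2x, LT = x²y.
f_2 = 2xy - 2y² + 2, LT = xy.

S(f_1,f_2): lcm = x²y. S = xy² + x.
  leading term xy²: subtract (-2y)·f_2 from xy² + x → y³ + x - y
  leading term y³: no divisor's leading term divides it; move y³ to the remainder.
  leading term x: no divisor's leading term divides it; move x to the remainder.
  leading term y: no divisor's leading term divides it; move -y to the remainder.
  remainder y³ + x - y ≠ 0; add g_3 = y³ + x - y to the basis.

S(f_1,g_3): lcm = x²y³. S = -x³ + x²y + 2xy².
  leading term x³: no divisor's leading term divides it; move -x³ to the remainder.
  leading term x²y: subtract (-1)·f_1 from x²y + 2xy² → 2xy² - 2x
  leading term xy²: subtract (y)·f_2 from 2xy² - 2x → 2y³ - 2x - 2y
  leading term y³: subtract (2)·g_3 from 2y³ - 2x - 2y → x
  leading term x: no divisor's leading term divides it; move x to the remainder.
  remainder -x³ + x ≠ 0; add g_4 = -x³ + x to the basis.

S(f_2,g_3): lcm = xy³. S = -y⁴ - x² + xy + y².
  leading term y⁴: subtract (-y)·g_3 from -y⁴ - x² + xy + y² → -x² + 2xy
  leading term x²: no divisor's leading term divides it; move -x² to the remainder.
  leading term xy: subtract (1)·f_2 from 2xy → 2y² - 2
  leading term y²: no divisor's leading term divides it; move 2y² to the remainder.
  leading term 1: no divisor's leading term divides it; move -2 to the remainder.
  remainder -x² + 2y² - 2 ≠ 0; add g_5 = -x² + 2y² - 2 to the basis.

The other S-polynomials (S(f_1,g_4), S(f_2,g_4), S(g_3,g_4), S(f_1,g_5), S(f_2,g_5), S(g_3,g_5), S(g_4,g_5)) all reduce to 0 modulo the current basis, so we have a Gröbner basis.
Inter-reduce: drop elements whose leading term is divisible by another's, tail-reduce, and make monic.
Reduced Gröbner basis: {y³ + x - y, x² - 2y² + 2, xy - y² + 1}.

Buchberger on the second generating set:
h_1 = x²y - 2xy + 2y² + 2x + 2, LT = x²y.
h_2 = 2x²y - xy + y² - x - 1, LT = x²y.

S(h_1,h_2): lcm = x²y. S = xy - y².
  leading term xy: no divisor's leading term divides it; move xy to the remainder.
  leading term y²: no divisor's leading term divides it; move -y² to the remainder.
  remainder xy - y² ≠ 0; add k_3 = xy - y² to the basis.

S(h_1,k_3): lcm = x²y. S = xy² - 2xy + 2y² + 2x + 2.
  leading term xy²: subtract (y)·k_3 from xy² - 2xy + 2y² + 2x + 2 → y³ - 2xy + 2y² + 2x + 2
  leading term y³: no divisor's leading term divides it; move y³ to the remainder.
  leading term xy: subtract (-2)·k_3 from -2xy + 2y² + 2x + 2 → 2x + 2
  leading term x: no divisor's leading term divides it; move 2x to the remainder.
  leading term 1: no divisor's leading term divides it; move 2 to the remainder.
  remainder y³ + 2x + 2 ≠ 0; add k_4 = y³ + 2x + 2 to the basis.

S(h_1,k_4): lcm = x²y³. S = -2xy³ + 2y⁴ - 2x³ + 2xy² - 2x² + 2y².
  leading term xy³: subtract (-2y²)·k_3 from -2xy³ + 2y⁴ - 2x³ + 2xy² - 2x² + 2y² → -2x³ + 2xy² - 2x² + 2y²
  leading term x³: no divisor's leading term divides it; move -2x³ to the remainder.
  leading term xy²: subtract (2y)·k_3 from 2xy² - 2x² + 2y² → 2y³ - 2x² + 2y²
  leading term y³: subtract (2)·k_4 from 2y³ - 2x² + 2y² → -2x² + 2y² + x + 1
  leading term x²: no divisor's leading term divides it; move -2x² to the remainder.
  leading term y²: no divisor's leading term divides it; move 2y² to the remainder.
  leading term x: no divisor's leading term divides it; move x to the remainder.
  leading term 1: no divisor's leading term divides it; move 1 to the remainder.
  remainder -2x³ - 2x² + 2y² + x + 1 ≠ 0; add k_5 = -2x³ - 2x² + 2y² + x + 1 to the basis.

S(k_3,k_4): lcm = xy³. S = -y⁴ - 2x² - 2x.
  leading term y⁴: subtract (-y)·k_4 from -y⁴ - 2x² - 2x → -2x² + 2xy - 2x + 2y
  leading term x²: no divisor's leading term divides it; move -2x² to the remainder.
  leading term xy: subtract (2)·k_3 from 2xy - 2x + 2y → 2y² - 2x + 2y
  leading term y²: no divisor's leading term divides it; move 2y² to the remainder.
  leading term x: no divisor's leading term divides it; move -2x to the remainder.
  leading term y: no divisor's leading term divides it; move 2y to the remainder.
  remainder -2x² + 2y² - 2x + 2y ≠ 0; add k_6 = -2x² + 2y² - 2x + 2y to the basis.

The other S-polynomials (S(h_2,k_3), S(h_2,k_4), S(h_1,k_5), S(h_2,k_5), S(k_3,k_5), S(k_4,k_5), S(h_1,k_6), S(h_2,k_6), S(k_3,k_6), S(k_4,k_6), S(k_5,k_6)) all reduce to 0 modulo the current basis, so we have a Gröbner basis.
Inter-reduce: drop elements whose leading term is divisible by another's, tail-reduce, and make monic.
Reduced Gröbner basis: {y³ + 2x + 2, x² - y² + x - y, xy - y²}.

The bases are distinct; the ideals are different.

No, the ideals differ.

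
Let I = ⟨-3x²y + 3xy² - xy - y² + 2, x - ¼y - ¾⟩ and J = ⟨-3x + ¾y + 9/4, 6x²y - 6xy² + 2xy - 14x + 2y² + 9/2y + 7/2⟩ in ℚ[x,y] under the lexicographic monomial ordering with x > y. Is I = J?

No, the ideals differ.

Equality of ideals is decidable: compute both reduced Gröbner bases (unique for the ordering) and check whether they agree.
Buchberger on the first generating set:
f_1 = -3x²y + 3xy² - xy - y² + 2, LT = x²y.
f_2 = x - ¼y - ¾, LT = x.

S(f_1,f_2): lcm = x²y. S = -¾xy² + 13/12xy + ⅓y² - ⅔.
  leading term xy²: subtract (-¾y²)·f_2 from -¾xy² + 13/12xy + ⅓y² - ⅔ → 13/12xy - 3/16y³ - 11/48y² - ⅔
  leading term xy: subtract (13/12y)·f_2 from 13/12xy - 3/16y³ - 11/48y² - ⅔ → -3/16y³ + 1/24y² + 13/16y - ⅔
  leading term y³: no divisor's leading term divides it; move -3/16y³ to the remainder.
  leading term y²: no divisor's leading term divides it; move 1/24y² to the remainder.
  leading term y: no divisor's leading term divides it; move 13/16y to the remainder.
  leading term 1: no divisor's leading term divides it; move -⅔ to the remainder.
  remainder -3/16y³ + 1/24y² + 13/16y - ⅔ ≠ 0; add g_3 = -3/16y³ + 1/24y² + 13/16y - ⅔ to the basis.

The other S-polynomials (S(f_1,g_3), S(f_2,g_3)) all reduce to 0 modulo the current basis, so we have a Gröbner basis.
Inter-reduce: drop elements whose leading term is divisible by another's, tail-reduce, and make monic.
Reduced Gröbner basis: {x - ¼y - ¾, y³ - 2/9y² - 13/3y + 32/9}.

Buchberger on the second generating set:
h_1 = -3x + ¾y + 9/4, LT = x.
h_2 = 6x²y - 6xy² + 2xy - 14x + 2y² + 9/2y + 7/2, LT = x²y.

S(h_1,h_2): lcm = x²y. S = ¾xy² - 13/12xy + 7/3x - ⅓y² - ¾y - 7/12.
  leading term xy²: subtract (-¼y²)·h_1 from ¾xy² - 13/12xy + 7/3x - ⅓y² - ¾y - 7/12 → -13/12xy + 7/3x + 3/16y³ + 11/48y² - ¾y - 7/12
  leading term xy: subtract (13/36y)·h_1 from -13/12xy + 7/3x + 3/16y³ + 11/48y² - ¾y - 7/12 → 7/3x + 3/16y³ - 1/24y² - 25/16y - 7/12
  leading term x: subtract (-7/9)·h_1 from 7/3x + 3/16y³ - 1/24y² - 25/16y - 7/12 → 3/16y³ - 1/24y² - 47/48y + 7/6
  leading term y³: no divisor's leading term divides it; move 3/16y³ to the remainder.
  leading term y²: no divisor's leading term divides it; move -1/24y² to the remainder.
  leading term y: no divisor's leading term divides it; move -47/48y to the remainder.
  leading term 1: no divisor's leading term divides it; move 7/6 to the remainder.
  remainder 3/16y³ - 1/24y² - 47/48y + 7/6 ≠ 0; add k_3 = 3/16y³ - 1/24y² - 47/48y + 7/6 to the basis.

The other S-polynomials (S(h_1,k_3), S(h_2,k_3)) all reduce to 0 modulo the current basis, so we have a Gröbner basis.
Inter-reduce: drop elements whose leading term is divisible by another's, tail-reduce, and make monic.
Reduced Gröbner basis: {x - ¼y - ¾, y³ - 2/9y² - 47/9y + 56/9}.

Since the reduced bases disagree, the two ideals are not the same.
The choice of monomial ordering does not affect the verdict — as long as both bases are computed under the same ordering, their equality decides ideal equality.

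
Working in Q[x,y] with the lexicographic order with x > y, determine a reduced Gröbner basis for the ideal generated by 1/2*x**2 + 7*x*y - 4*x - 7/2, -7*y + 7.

f_1 = 1/2*x**2 + 7*x*y - 4*x - 7/2, LT = x**2.
f_2 = -7*y + 7, LT = y.

The S-polynomials (S(f_1,f_2)) all reduce to 0 modulo the current basis, so we have a Gröbner basis.

G = {x**2 + 6*x - 7, y - 1}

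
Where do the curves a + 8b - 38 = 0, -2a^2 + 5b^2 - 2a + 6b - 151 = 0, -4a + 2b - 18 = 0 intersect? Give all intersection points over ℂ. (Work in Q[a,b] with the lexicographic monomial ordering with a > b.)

{(-2, 5)}

Compute a lex Gröbner basis by Buchberger's algorithm.
f_1 = a + 8b - 38, LT = a.
f_2 = -2a^2 - 2a + 5b^2 + 6b - 151, LT = a^2.
f_3 = -4a + 2b - 18, LT = a.

S(f_1,f_2): lcm = a^2. S = 8ab - 39a + 5/2b^2 + 3b - 151/2.
  reduce S modulo (f_1, f_2, f_3):
  remainder -123/2b^2 + 619b - 3115/2 ≠ 0; add h_4 = -123/2b^2 + 619b - 3115/2 to the basis.

S(f_1,f_3): lcm = a. S = 17/2b - 85/2.
  reduce S modulo (f_1, f_2, f_3, h_4):
  remainder 17/2b - 85/2 ≠ 0; add h_5 = 17/2b - 85/2 to the basis.

The other S-polynomials (S(f_2,f_3), S(f_1,h_4), S(f_2,h_4), S(f_3,h_4), S(f_1,h_5), S(f_2,h_5), S(f_3,h_5), S(h_4,h_5)) all reduce to 0 modulo the current basis, so we have a Gröbner basis.
Inter-reduce: drop elements whose leading term is divisible by another's, tail-reduce, and make monic.
Reduced Gröbner basis: {a + 2, b - 5}.

Since the basis is lex-ordered, b - 5 is univariate in b. Its roots are {5}. Back-substituting each root into the other basis elements fixes the other coordinates.
  b = 5: the earlier basis element becomes a + 2 = 0, giving a = -2 — point (-2, 5).
A lex Gröbner basis triangularizes the system, enabling back-substitution.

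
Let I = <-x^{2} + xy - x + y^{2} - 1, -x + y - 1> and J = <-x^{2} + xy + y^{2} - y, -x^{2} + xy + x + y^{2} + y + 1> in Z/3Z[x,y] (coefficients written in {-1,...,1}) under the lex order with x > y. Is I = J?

Yes, the ideals are equal.

Equality of ideals is decidable: compute both reduced Gröbner bases (unique for the ordering) and check whether they agree.
Buchberger on the first generating set:
f_1 = -x^{2} + xy - x + y^{2} - 1, LT = x^{2}.
f_2 = -x + y - 1, LT = x.

S(f_1,f_2): lcm = x^{2}. S = -y^{2} + 1.
  reduce S modulo (f_1, f_2):
  remainder -y^{2} + 1 ≠ 0; add g_3 = -y^{2} + 1 to the basis.

The other S-polynomials (S(f_1,g_3), S(f_2,g_3)) all reduce to 0 modulo the current basis, so we have a Gröbner basis.
Inter-reduce: drop elements whose leading term is divisible by another's, tail-reduce, and make monic.
Reduced Gröbner basis: {x - y + 1, y^{2} - 1}.

Buchberger on the second generating set:
h_1 = -x^{2} + xy + y^{2} - y, LT = x^{2}.
h_2 = -x^{2} + xy + x + y^{2} + y + 1, LT = x^{2}.

S(h_1,h_2): lcm = x^{2}. S = x - y + 1.
  reduce S modulo (h_1, h_2):
  remainder x - y + 1 ≠ 0; add k_3 = x - y + 1 to the basis.

S(h_1,k_3): lcm = x^{2}. S = -x - y^{2} + y.
  reduce S modulo (h_1, h_2, k_3):
  remainder -y^{2} + 1 ≠ 0; add k_4 = -y^{2} + 1 to the basis.

The other S-polynomials (S(h_2,k_3), S(h_1,k_4), S(h_2,k_4), S(k_3,k_4)) all reduce to 0 modulo the current basis, so we have a Gröbner basis.
Inter-reduce: drop elements whose leading term is divisible by another's, tail-reduce, and make monic.
Reduced Gröbner basis: {x - y + 1, y^{2} - 1}.

These coincide, so the ideals are equal.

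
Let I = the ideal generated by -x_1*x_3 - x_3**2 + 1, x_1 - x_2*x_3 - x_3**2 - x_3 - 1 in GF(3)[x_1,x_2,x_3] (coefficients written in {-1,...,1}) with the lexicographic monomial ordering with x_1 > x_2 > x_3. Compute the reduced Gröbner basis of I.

G = {x_1 - x_2*x_3 - x_3**2 - x_3 - 1, x_2*x_3**2 + x_3**3 - x_3**2 + x_3 - 1}

f_1 = -x_1*x_3 - x_3**2 + 1, LT = x_1*x_3.
f_2 = x_1 - x_2*x_3 - x_3**2 - x_3 - 1, LT = x_1.

S(f_1,f_2): lcm = x_1*x_3. S = x_2*x_3**2 + x_3**3 - x_3**2 + x_3 - 1.
  reduce S modulo (f_1, f_2):
  remainder x_2*x_3**2 + x_3**3 - x_3**2 + x_3 - 1 ≠ 0; add g_3 = x_2*x_3**2 + x_3**3 - x_3**2 + x_3 - 1 to the basis.

The other S-polynomials (S(f_1,g_3), S(f_2,g_3)) all reduce to 0 modulo the current basis, so we have a Gröbner basis.
Inter-reduce: drop elements whose leading term is divisible by another's, tail-reduce, and make monic.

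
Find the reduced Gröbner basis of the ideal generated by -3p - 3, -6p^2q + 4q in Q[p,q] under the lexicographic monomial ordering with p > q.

G = {p + 1, q}

f_1 = -3p - 3, LT = p.
f_2 = -6p^2q + 4q, LT = p^2q.

S(f_1,f_2): lcm = p^2q. S = pq + 2/3q.
  reduce S modulo (f_1, f_2):
  remainder -1/3q ≠ 0; add g_3 = -1/3q to the basis.

The other S-polynomials (S(f_1,g_3), S(f_2,g_3)) all reduce to 0 modulo the current basis, so we have a Gröbner basis.
Inter-reduce: drop elements whose leading term is divisible by another's, tail-reduce, and make monic.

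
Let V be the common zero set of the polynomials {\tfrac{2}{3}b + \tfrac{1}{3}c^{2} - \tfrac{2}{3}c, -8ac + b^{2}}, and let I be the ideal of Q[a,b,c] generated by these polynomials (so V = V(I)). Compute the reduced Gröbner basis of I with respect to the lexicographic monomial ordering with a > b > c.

f_1 = \tfrac{2}{3}b + \tfrac{1}{3}c^{2} - \tfrac{2}{3}c, LT = b.
f_2 = -8ac + b^{2}, LT = ac.

The S-polynomials (S(f_1,f_2)) all reduce to 0 modulo the current basis, so we have a Gröbner basis.

G = {ac - \tfrac{1}{32}c^{4} + \tfrac{1}{8}c^{3} - \tfrac{1}{8}c^{2}, b + \tfrac{1}{2}c^{2} - c}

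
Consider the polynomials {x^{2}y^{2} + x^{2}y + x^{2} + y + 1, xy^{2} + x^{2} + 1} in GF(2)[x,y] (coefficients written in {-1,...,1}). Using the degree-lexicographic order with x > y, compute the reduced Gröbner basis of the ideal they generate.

f_1 = x^{2}y^{2} + x^{2}y + x^{2} + y + 1, LT = x^{2}y^{2}.
f_2 = xy^{2} + x^{2} + 1, LT = xy^{2}.

S(f_1,f_2): lcm = x^{2}y^{2}. S = x^{3} + x^{2}y + x^{2} + x + y + 1.
  leading term x^{3}: no divisor's leading term divides it; move x^{3} to the remainder.
  leading term x^{2}y: no divisor's leading term divides it; move x^{2}y to the remainder.
  leading term x^{2}: no divisor's leading term divides it; move x^{2} to the remainder.
  leading term x: no divisor's leading term divides it; move x to the remainder.
  leading term y: no divisor's leading term divides it; move y to the remainder.
  leading term 1: no divisor's leading term divides it; move 1 to the remainder.
  remainder x^{3} + x^{2}y + x^{2} + x + y + 1 ≠ 0; add g_3 = x^{3} + x^{2}y + x^{2} + x + y + 1 to the basis.

S(f_1,g_3): lcm = x^{3}y^{2}. S = x^{2}y^{3} + x^{3}y + x^{2}y^{2} + x^{3} + xy^{2} + y^{3} + xy + y^{2} + x.
  leading term x^{2}y^{3}: subtract (y)·f_1 from x^{2}y^{3} + x^{3}y + x^{2}y^{2} + x^{3} + xy^{2} + y^{3} + xy + y^{2} + x → x^{3}y + x^{3} + x^{2}y + xy^{2} + y^{3} + xy + x + y
  leading term x^{3}y: subtract (y)·g_3 from x^{3}y + x^{3} + x^{2}y + xy^{2} + y^{3} + xy + x + y → x^{2}y^{2} + x^{3} + xy^{2} + y^{3} + y^{2} + x
  leading term x^{2}y^{2}: subtract (1)·f_1 from x^{2}y^{2} + x^{3} + xy^{2} + y^{3} + y^{2} + x → x^{3} + x^{2}y + xy^{2} + y^{3} + x^{2} + y^{2} + x + y + 1
  leading term x^{3}: subtract (1)·g_3 from x^{3} + x^{2}y + xy^{2} + y^{3} + x^{2} + y^{2} + x + y + 1 → xy^{2} + y^{3} + y^{2}
  leading term xy^{2}: subtract (1)·f_2 from xy^{2} + y^{3} + y^{2} → y^{3} + x^{2} + y^{2} + 1
  leading term y^{3}: no divisor's leading term divides it; move y^{3} to the remainder.
  leading term x^{2}: no divisor's leading term divides it; move x^{2} to the remainder.
  leading term y^{2}: no divisor's leading term divides it; move y^{2} to the remainder.
  leading term 1: no divisor's leading term divides it; move 1 to the remainder.
  remainder y^{3} + x^{2} + y^{2} + 1 ≠ 0; add g_4 = y^{3} + x^{2} + y^{2} + 1 to the basis.

The other S-polynomials (S(f_2,g_3), S(f_1,g_4), S(f_2,g_4), S(g_3,g_4)) all reduce to 0 modulo the current basis, so we have a Gröbner basis.
Inter-reduce: drop elements whose leading term is divisible by another's, tail-reduce, and make monic.

G = {x^{3} + x^{2}y + x^{2} + x + y + 1, xy^{2} + x^{2} + 1, y^{3} + x^{2} + y^{2} + 1}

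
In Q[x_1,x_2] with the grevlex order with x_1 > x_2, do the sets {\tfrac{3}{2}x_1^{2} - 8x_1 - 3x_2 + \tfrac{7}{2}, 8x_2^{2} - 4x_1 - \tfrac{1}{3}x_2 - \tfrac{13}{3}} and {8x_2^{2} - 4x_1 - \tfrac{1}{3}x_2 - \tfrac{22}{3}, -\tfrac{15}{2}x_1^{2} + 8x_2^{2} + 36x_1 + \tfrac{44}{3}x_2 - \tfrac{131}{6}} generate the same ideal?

No, the ideals differ.

Since reduced Gröbner bases are canonical representatives of ideals under a given ordering, it suffices to compute and compare them.
Buchberger on the first generating set:
f_1 = \tfrac{3}{2}x_1^{2} - 8x_1 - 3x_2 + \tfrac{7}{2}, LT = x_1^{2}.
f_2 = 8x_2^{2} - 4x_1 - \tfrac{1}{3}x_2 - \tfrac{13}{3}, LT = x_2^{2}.

The S-polynomials (S(f_1,f_2)) all reduce to 0 modulo the current basis, so we have a Gröbner basis.
Inter-reduce: drop elements whose leading term is divisible by another's, tail-reduce, and make monic.
Reduced Gröbner basis: {x_1^{2} - \tfrac{16}{3}x_1 - 2x_2 + \tfrac{7}{3}, x_2^{2} - \tfrac{1}{2}x_1 - \tfrac{1}{24}x_2 - \tfrac{13}{24}}.

Buchberger on the second generating set:
h_1 = 8x_2^{2} - 4x_1 - \tfrac{1}{3}x_2 - \tfrac{22}{3}, LT = x_2^{2}.
h_2 = -\tfrac{15}{2}x_1^{2} + 8x_2^{2} + 36x_1 + \tfrac{44}{3}x_2 - \tfrac{131}{6}, LT = x_1^{2}.

The S-polynomials (S(h_1,h_2)) all reduce to 0 modulo the current basis, so we have a Gröbner basis.
Inter-reduce: drop elements whose leading term is divisible by another's, tail-reduce, and make monic.
Reduced Gröbner basis: {x_1^{2} - \tfrac{16}{3}x_1 - 2x_2 + \tfrac{29}{15}, x_2^{2} - \tfrac{1}{2}x_1 - \tfrac{1}{24}x_2 - \tfrac{11}{12}}.

The bases are distinct; the ideals are different.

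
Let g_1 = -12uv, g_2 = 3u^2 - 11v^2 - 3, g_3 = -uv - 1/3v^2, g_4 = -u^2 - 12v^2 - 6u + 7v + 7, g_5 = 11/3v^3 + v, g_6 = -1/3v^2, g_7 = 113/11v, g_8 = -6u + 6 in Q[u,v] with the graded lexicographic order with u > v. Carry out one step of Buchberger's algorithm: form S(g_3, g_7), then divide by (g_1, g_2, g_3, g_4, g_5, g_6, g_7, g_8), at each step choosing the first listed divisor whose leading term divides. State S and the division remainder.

S(g_3, g_7) = 1/3v^2; remainder on division = 0.

lcm(LM(g_3), LM(g_7)) = uv.
S = (lcm/LT(g_3))·g_3 − (lcm/LT(g_7))·g_7 = 1/3v^2.
Reduce S modulo (g_1, g_2, g_3, g_4, g_5, g_6, g_7, g_8) in that order:
  leading term v^2: subtract (-1)·g_6 from 1/3v^2 → 0
The remainder is 0, so this S-polynomial contributes no new basis element.
This is the inner loop of Buchberger's algorithm — each nonzero remainder becomes a new basis element.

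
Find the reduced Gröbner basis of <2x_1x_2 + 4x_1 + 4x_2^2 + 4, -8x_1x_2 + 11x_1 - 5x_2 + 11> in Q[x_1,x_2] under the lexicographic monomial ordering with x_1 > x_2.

G = {x_1 + 16/27x_2^2 - 5/27x_2 + 1, x_2^3 - 27/16x_2^2 + 17/16x_2}

f_1 = 2x_1x_2 + 4x_1 + 4x_2^2 + 4, LT = x_1x_2.
f_2 = -8x_1x_2 + 11x_1 - 5x_2 + 11, LT = x_1x_2.

S(f_1,f_2): lcm = x_1x_2. S = 27/8x_1 + 2x_2^2 - 5/8x_2 + 27/8.
  leading term x_1: no divisor's leading term divides it; move 27/8x_1 to the remainder.
  leading term x_2^2: no divisor's leading term divides it; move 2x_2^2 to the remainder.
  leading term x_2: no divisor's leading term divides it; move -5/8x_2 to the remainder.
  leading term 1: no divisor's leading term divides it; move 27/8 to the remainder.
  remainder 27/8x_1 + 2x_2^2 - 5/8x_2 + 27/8 ≠ 0; add g_3 = 27/8x_1 + 2x_2^2 - 5/8x_2 + 27/8 to the basis.

S(f_1,g_3): lcm = x_1x_2. S = 2x_1 - 16/27x_2^3 + 59/27x_2^2 - x_2 + 2.
  leading term x_1: subtract (16/27)·g_3 from 2x_1 - 16/27x_2^3 + 59/27x_2^2 - x_2 + 2 → -16/27x_2^3 + x_2^2 - 17/27x_2
  leading term x_2^3: no divisor's leading term divides it; move -16/27x_2^3 to the remainder.
  leading term x_2^2: no divisor's leading term divides it; move x_2^2 to the remainder.
  leading term x_2: no divisor's leading term divides it; move -17/27x_2 to the remainder.
  remainder -16/27x_2^3 + x_2^2 - 17/27x_2 ≠ 0; add g_4 = -16/27x_2^3 + x_2^2 - 17/27x_2 to the basis.

The other S-polynomials (S(f_2,g_3), S(f_1,g_4), S(f_2,g_4), S(g_3,g_4)) all reduce to 0 modulo the current basis, so we have a Gröbner basis.
Inter-reduce: drop elements whose leading term is divisible by another's, tail-reduce, and make monic.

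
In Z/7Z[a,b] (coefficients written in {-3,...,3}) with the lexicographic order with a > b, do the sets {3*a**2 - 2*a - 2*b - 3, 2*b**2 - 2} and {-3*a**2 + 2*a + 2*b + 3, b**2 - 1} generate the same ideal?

Yes, the ideals are equal.

Since reduced Gröbner bases are canonical representatives of ideals under a given ordering, it suffices to compute and compare them.
Buchberger on the first generating set:
f_1 = 3*a**2 - 2*a - 2*b - 3, LT = a**2.
f_2 = 2*b**2 - 2, LT = b**2.

The S-polynomials (S(f_1,f_2)) all reduce to 0 modulo the current basis, so we have a Gröbner basis.
Inter-reduce: drop elements whose leading term is divisible by another's, tail-reduce, and make monic.
Reduced Gröbner basis: {a**2 - 3*a - 3*b - 1, b**2 - 1}.

Buchberger on the second generating set:
h_1 = -3*a**2 + 2*a + 2*b + 3, LT = a**2.
h_2 = b**2 - 1, LT = b**2.

The S-polynomials (S(h_1,h_2)) all reduce to 0 modulo the current basis, so we have a Gröbner basis.
Inter-reduce: drop elements whose leading term is divisible by another's, tail-reduce, and make monic.
Reduced Gröbner basis: {a**2 - 3*a - 3*b - 1, b**2 - 1}.

The two bases agree; hence the ideals are identical.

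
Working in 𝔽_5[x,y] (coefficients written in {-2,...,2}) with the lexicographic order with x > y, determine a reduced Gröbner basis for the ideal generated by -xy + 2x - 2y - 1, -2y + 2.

G = {x + 2, y - 1}

f_1 = -xy + 2x - 2y - 1, LT = xy.
f_2 = -2y + 2, LT = y.

S(f_1,f_2): lcm = xy. S = -x + 2y + 1.
  leading term x: no divisor's leading term divides it; move -x to the remainder.
  leading term y: subtract (-1)·f_2 from 2y + 1 → -2
  leading term 1: no divisor's leading term divides it; move -2 to the remainder.
  remainder -x - 2 ≠ 0; add g_3 = -x - 2 to the basis.

The other S-polynomials (S(f_1,g_3), S(f_2,g_3)) all reduce to 0 modulo the current basis, so we have a Gröbner basis.
Inter-reduce: drop elements whose leading term is divisible by another's, tail-reduce, and make monic.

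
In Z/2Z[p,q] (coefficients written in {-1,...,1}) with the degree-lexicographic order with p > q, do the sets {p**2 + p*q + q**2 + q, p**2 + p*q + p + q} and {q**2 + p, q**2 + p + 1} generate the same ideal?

No, the ideals differ.

Two ideals are equal iff their reduced Gröbner bases coincide (the reduced basis is unique for a fixed ordering).
Buchberger on the first generating set:
f_1 = p**2 + p*q + q**2 + q, LT = p**2.
f_2 = p**2 + p*q + p + q, LT = p**2.

S(f_1,f_2): lcm = p**2. S = q**2 + p.
  leading term q**2: no divisor's leading term divides it; move q**2 to the remainder.
  leading term p: no divisor's leading term divides it; move p to the remainder.
  remainder q**2 + p ≠ 0; add g_3 = q**2 + p to the basis.

S(f_1,g_3): leading monomials are coprime, so the S-polynomial reduces to 0 (Buchberger's first criterion).
S(f_2,g_3): leading monomials are coprime, so the S-polynomial reduces to 0 (Buchberger's first criterion).
Every S-polynomial of the final basis reduces to 0, so we have a Gröbner basis.
Inter-reduce: drop elements whose leading term is divisible by another's, tail-reduce, and make monic.
Reduced Gröbner basis: {p**2 + p*q + p + q, q**2 + p}.

Buchberger on the second generating set:
h_1 = q**2 + p, LT = q**2.
h_2 = q**2 + p + 1, LT = q**2.

S(h_1,h_2): lcm = q**2. S = 1.
  leading term 1: no divisor's leading term divides it; move 1 to the remainder.
  remainder 1 ≠ 0; add k_3 = 1 to the basis.

S(h_1,k_3): leading monomials are coprime, so the S-polynomial reduces to 0 (Buchberger's first criterion).
S(h_2,k_3): leading monomials are coprime, so the S-polynomial reduces to 0 (Buchberger's first criterion).
Every S-polynomial of the final basis reduces to 0, so we have a Gröbner basis.
Inter-reduce: drop elements whose leading term is divisible by another's, tail-reduce, and make monic.
Reduced Gröbner basis: {1}.

The bases are distinct; the ideals are different.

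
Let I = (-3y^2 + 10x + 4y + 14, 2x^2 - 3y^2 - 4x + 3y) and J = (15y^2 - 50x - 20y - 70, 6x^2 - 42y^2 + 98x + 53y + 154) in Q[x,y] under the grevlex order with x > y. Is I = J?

For a fixed monomial order, each ideal has a unique reduced Gröbner basis; comparing bases decides equality.
Buchberger on the first generating set:
f_1 = -3y^2 + 10x + 4y + 14, LT = y^2.
f_2 = 2x^2 - 3y^2 - 4x + 3y, LT = x^2.

S(f_1,f_2): leading monomials are coprime, so the S-polynomial reduces to 0 (Buchberger's first criterion).
Every S-polynomial of the final basis reduces to 0, so we have a Gröbner basis.
Inter-reduce: drop elements whose leading term is divisible by another's, tail-reduce, and make monic.
Reduced Gröbner basis: {x^2 - 7x - 1/2y - 7, y^2 - 10/3x - 4/3y - 14/3}.

Buchberger on the second generating set:
h_1 = 15y^2 - 50x - 20y - 70, LT = y^2.
h_2 = 6x^2 - 42y^2 + 98x + 53y + 154, LT = x^2.

S(h_1,h_2): leading monomials are coprime, so the S-polynomial reduces to 0 (Buchberger's first criterion).
Every S-polynomial of the final basis reduces to 0, so we have a Gröbner basis.
Inter-reduce: drop elements whose leading term is divisible by another's, tail-reduce, and make monic.
Reduced Gröbner basis: {x^2 - 7x - 1/2y - 7, y^2 - 10/3x - 4/3y - 14/3}.

Same reduced basis, so the two generating sets span the same ideal.

Yes, the ideals are equal.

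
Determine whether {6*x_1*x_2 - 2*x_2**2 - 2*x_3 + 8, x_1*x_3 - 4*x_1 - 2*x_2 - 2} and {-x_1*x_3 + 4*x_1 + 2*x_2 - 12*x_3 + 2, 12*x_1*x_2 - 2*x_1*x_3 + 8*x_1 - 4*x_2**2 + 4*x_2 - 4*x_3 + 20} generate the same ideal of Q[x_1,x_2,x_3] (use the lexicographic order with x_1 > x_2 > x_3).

Since reduced Gröbner bases are canonical representatives of ideals under a given ordering, it suffices to compute and compare them.
Buchberger on the first generating set:
f_1 = 6*x_1*x_2 - 2*x_2**2 - 2*x_3 + 8, LT = x_1*x_2.
f_2 = x_1*x_3 - 4*x_1 - 2*x_2 - 2, LT = x_1*x_3.

S(f_1,f_2): lcm = x_1*x_2*x_3. S = 4*x_1*x_2 - 1/3*x_2**2*x_3 + 2*x_2**2 + 2*x_2 - 1/3*x_3**2 + 4/3*x_3.
  reduce S modulo (f_1, f_2):
  remainder -1/3*x_2**2*x_3 + 10/3*x_2**2 + 2*x_2 - 1/3*x_3**2 + 8/3*x_3 - 16/3 ≠ 0; add g_3 = -1/3*x_2**2*x_3 + 10/3*x_2**2 + 2*x_2 - 1/3*x_3**2 + 8/3*x_3 - 16/3 to the basis.

The other S-polynomials (S(f_1,g_3), S(f_2,g_3)) all reduce to 0 modulo the current basis, so we have a Gröbner basis.
Inter-reduce: drop elements whose leading term is divisible by another's, tail-reduce, and make monic.
Reduced Gröbner basis: {x_1*x_2 - 1/3*x_2**2 - 1/3*x_3 + 4/3, x_1*x_3 - 4*x_1 - 2*x_2 - 2, x_2**2*x_3 - 10*x_2**2 - 6*x_2 + x_3**2 - 8*x_3 + 16}.

Buchberger on the second generating set:
h_1 = -x_1*x_3 + 4*x_1 + 2*x_2 - 12*x_3 + 2, LT = x_1*x_3.
h_2 = 12*x_1*x_2 - 2*x_1*x_3 + 8*x_1 - 4*x_2**2 + 4*x_2 - 4*x_3 + 20, LT = x_1*x_2.

S(h_1,h_2): lcm = x_1*x_2*x_3. S = -4*x_1*x_2 + 1/6*x_1*x_3**2 - 2/3*x_1*x_3 + 1/3*x_2**2*x_3 - 2*x_2**2 + 35/3*x_2*x_3 - 2*x_2 + 1/3*x_3**2 - 5/3*x_3.
  reduce S modulo (h_1, h_2):
  remainder 1/3*x_2**2*x_3 - 10/3*x_2**2 + 12*x_2*x_3 - 2*x_2 - 5/3*x_3**2 + 16/3*x_3 + 16/3 ≠ 0; add k_3 = 1/3*x_2**2*x_3 - 10/3*x_2**2 + 12*x_2*x_3 - 2*x_2 - 5/3*x_3**2 + 16/3*x_3 + 16/3 to the basis.

The other S-polynomials (S(h_1,k_3), S(h_2,k_3)) all reduce to 0 modulo the current basis, so we have a Gröbner basis.
Inter-reduce: drop elements whose leading term is divisible by another's, tail-reduce, and make monic.
Reduced Gröbner basis: {x_1*x_2 - 1/3*x_2**2 + 5/3*x_3 + 4/3, x_1*x_3 - 4*x_1 - 2*x_2 + 12*x_3 - 2, x_2**2*x_3 - 10*x_2**2 + 36*x_2*x_3 - 6*x_2 - 5*x_3**2 + 16*x_3 + 16}.

The bases are distinct; the ideals are different.
The same test decides containment: I ⊆ J iff every generator of I reduces to 0 modulo a Gröbner basis of J.

No, the ideals differ.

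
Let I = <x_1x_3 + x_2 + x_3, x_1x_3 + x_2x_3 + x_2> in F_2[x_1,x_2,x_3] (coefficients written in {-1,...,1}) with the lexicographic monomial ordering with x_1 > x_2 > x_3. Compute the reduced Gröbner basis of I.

f_1 = x_1x_3 + x_2 + x_3, LT = x_1x_3.
f_2 = x_1x_3 + x_2x_3 + x_2, LT = x_1x_3.

S(f_1,f_2): lcm = x_1x_3. S = x_2x_3 + x_3.
  leading term x_2x_3: no divisor's leading term divides it; move x_2x_3 to the remainder.
  leading term x_3: no divisor's leading term divides it; move x_3 to the remainder.
  remainder x_2x_3 + x_3 ≠ 0; add g_3 = x_2x_3 + x_3 to the basis.

S(f_1,g_3): lcm = x_1x_2x_3. S = x_1x_3 + x_2^2 + x_2x_3.
  leading term x_1x_3: subtract (1)·f_1 from x_1x_3 + x_2^2 + x_2x_3 → x_2^2 + x_2x_3 + x_2 + x_3
  leading term x_2^2: no divisor's leading term divides it; move x_2^2 to the remainder.
  leading term x_2x_3: subtract (1)·g_3 from x_2x_3 + x_2 + x_3 → x_2
  leading term x_2: no divisor's leading term divides it; move x_2 to the remainder.
  remainder x_2^2 + x_2 ≠ 0; add g_4 = x_2^2 + x_2 to the basis.

S(f_2,g_3): lcm = x_1x_2x_3. S = x_1x_3 + x_2^2x_3 + x_2^2.
  leading term x_1x_3: subtract (1)·f_1 from x_1x_3 + x_2^2x_3 + x_2^2 → x_2^2x_3 + x_2^2 + x_2 + x_3
  leading term x_2^2x_3: subtract (x_2)·g_3 from x_2^2x_3 + x_2^2 + x_2 + x_3 → x_2^2 + x_2x_3 + x_2 + x_3
  leading term x_2^2: subtract (1)·g_4 from x_2^2 + x_2x_3 + x_2 + x_3 → x_2x_3 + x_3
  leading term x_2x_3: subtract (1)·g_3 from x_2x_3 + x_3 → 0
  remainder 0.

S(f_1,g_4): leading monomials are coprime, so the S-polynomial reduces to 0 (Buchberger's first criterion).
S(f_2,g_4): leading monomials are coprime, so the S-polynomial reduces to 0 (Buchberger's first criterion).
S(g_3,g_4): lcm = x_2^2x_3. S = 0.
  remainder 0.

Every S-polynomial of the final basis reduces to 0, so we have a Gröbner basis.
Inter-reduce: drop elements whose leading term is divisible by another's, tail-reduce, and make monic.

G = {x_1x_3 + x_2 + x_3, x_2^2 + x_2, x_2x_3 + x_3}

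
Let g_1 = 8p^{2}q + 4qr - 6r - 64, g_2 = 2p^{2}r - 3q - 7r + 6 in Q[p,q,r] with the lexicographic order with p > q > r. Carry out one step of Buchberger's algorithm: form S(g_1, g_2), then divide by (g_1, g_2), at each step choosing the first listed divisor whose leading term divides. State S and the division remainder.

lcm(LM(g_1), LM(g_2)) = p^{2}qr.
S = (lcm/LT(g_1))·g_1 − (lcm/LT(g_2))·g_2 = \tfrac{3}{2}q^{2} + \tfrac{1}{2}qr^{2} + \tfrac{7}{2}qr - 3q - \tfrac{3}{4}r^{2} - 8r.
Reduce S modulo (g_1, g_2) in that order:
  leading term q^{2}: no divisor's leading term divides it; move \tfrac{3}{2}q^{2} to the remainder.
  leading term qr^{2}: no divisor's leading term divides it; move \tfrac{1}{2}qr^{2} to the remainder.
  leading term qr: no divisor's leading term divides it; move \tfrac{7}{2}qr to the remainder.
  leading term q: no divisor's leading term divides it; move -3q to the remainder.
  leading term r^{2}: no divisor's leading term divides it; move -\tfrac{3}{4}r^{2} to the remainder.
  leading term r: no divisor's leading term divides it; move -8r to the remainder.
The remainder \tfrac{3}{2}q^{2} + \tfrac{1}{2}qr^{2} + \tfrac{7}{2}qr - 3q - \tfrac{3}{4}r^{2} - 8r is nonzero, so it would be added as the next basis element.
An S-polynomial is built so that the two leading terms cancel; whether anything survives reduction is exactly the Gröbner-basis criterion.

S(g_1, g_2) = \tfrac{3}{2}q^{2} + \tfrac{1}{2}qr^{2} + \tfrac{7}{2}qr - 3q - \tfrac{3}{4}r^{2} - 8r; remainder on division = \tfrac{3}{2}q^{2} + \tfrac{1}{2}qr^{2} + \tfrac{7}{2}qr - 3q - \tfrac{3}{4}r^{2} - 8r.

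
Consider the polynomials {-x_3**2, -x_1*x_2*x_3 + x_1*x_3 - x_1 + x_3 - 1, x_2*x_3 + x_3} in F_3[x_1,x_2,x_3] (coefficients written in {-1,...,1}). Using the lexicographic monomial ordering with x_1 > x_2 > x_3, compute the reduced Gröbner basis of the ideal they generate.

This is the nonlinear analogue of row-reducing a linear system.

f_1 = -x_3**2, LT = x_3**2.
f_2 = -x_1*x_2*x_3 + x_1*x_3 - x_1 + x_3 - 1, LT = x_1*x_2*x_3.
f_3 = x_2*x_3 + x_3, LT = x_2*x_3.

S(f_1,f_2): lcm = x_1*x_2*x_3**2. S = x_1*x_3**2 - x_1*x_3 + x_3**2 - x_3.
  leading term x_1*x_3**2: subtract (-x_1)·f_1 from x_1*x_3**2 - x_1*x_3 + x_3**2 - x_3 → -x_1*x_3 + x_3**2 - x_3
  leading term x_1*x_3: no divisor's leading term divides it; move -x_1*x_3 to the remainder.
  leading term x_3**2: subtract (-1)·f_1 from x_3**2 - x_3 → -x_3
  leading term x_3: no divisor's leading term divides it; move -x_3 to the remainder.
  remainder -x_1*x_3 - x_3 ≠ 0; add g_4 = -x_1*x_3 - x_3 to the basis.

S(f_1,f_3): lcm = x_2*x_3**2. S = -x_3**2.
  leading term x_3**2: subtract (1)·f_1 from -x_3**2 → 0
  remainder 0.

S(f_2,f_3): lcm = x_1*x_2*x_3. S = x_1*x_3 + x_1 - x_3 + 1.
  leading term x_1*x_3: subtract (-1)·g_4 from x_1*x_3 + x_1 - x_3 + 1 → x_1 + x_3 + 1
  leading term x_1: no divisor's leading term divides it; move x_1 to the remainder.
  leading term x_3: no divisor's leading term divides it; move x_3 to the remainder.
  leading term 1: no divisor's leading term divides it; move 1 to the remainder.
  remainder x_1 + x_3 + 1 ≠ 0; add g_5 = x_1 + x_3 + 1 to the basis.

S(f_1,g_4): lcm = x_1*x_3**2. S = -x_3**2.
  leading term x_3**2: subtract (1)·f_1 from -x_3**2 → 0
  remainder 0.

S(f_2,g_4): lcm = x_1*x_2*x_3. S = -x_1*x_3 + x_1 - x_2*x_3 - x_3 + 1.
  leading term x_1*x_3: subtract (1)·g_4 from -x_1*x_3 + x_1 - x_2*x_3 - x_3 + 1 → x_1 - x_2*x_3 + 1
  leading term x_1: subtract (1)·g_5 from x_1 - x_2*x_3 + 1 → -x_2*x_3 - x_3
  leading term x_2*x_3: subtract (-1)·f_3 from -x_2*x_3 - x_3 → 0
  remainder 0.

S(f_3,g_4): lcm = x_1*x_2*x_3. S = x_1*x_3 - x_2*x_3.
  leading term x_1*x_3: subtract (-1)·g_4 from x_1*x_3 - x_2*x_3 → -x_2*x_3 - x_3
  leading term x_2*x_3: subtract (-1)·f_3 from -x_2*x_3 - x_3 → 0
  remainder 0.

S(f_1,g_5): leading monomials are coprime, so the S-polynomial reduces to 0 (Buchberger's first criterion).
S(f_2,g_5): lcm = x_1*x_2*x_3. S = -x_1*x_3 + x_1 - x_2*x_3**2 - x_2*x_3 - x_3 + 1.
  leading term x_1*x_3: subtract (1)·g_4 from -x_1*x_3 + x_1 - x_2*x_3**2 - x_2*x_3 - x_3 + 1 → x_1 - x_2*x_3**2 - x_2*x_3 + 1
  leading term x_1: subtract (1)·g_5 from x_1 - x_2*x_3**2 - x_2*x_3 + 1 → -x_2*x_3**2 - x_2*x_3 - x_3
  leading term x_2*x_3**2: subtract (x_2)·f_1 from -x_2*x_3**2 - x_2*x_3 - x_3 → -x_2*x_3 - x_3
  leading term x_2*x_3: subtract (-1)·f_3 from -x_2*x_3 - x_3 → 0
  remainder 0.

S(f_3,g_5): leading monomials are coprime, so the S-polynomial reduces to 0 (Buchberger's first criterion).
S(g_4,g_5): lcm = x_1*x_3. S = -x_3**2.
  leading term x_3**2: subtract (1)·f_1 from -x_3**2 → 0
  remainder 0.

Every S-polynomial of the final basis reduces to 0, so we have a Gröbner basis.
Inter-reduce: drop elements whose leading term is divisible by another's, tail-reduce, and make monic.

G = {x_1 + x_3 + 1, x_2*x_3 + x_3, x_3**2}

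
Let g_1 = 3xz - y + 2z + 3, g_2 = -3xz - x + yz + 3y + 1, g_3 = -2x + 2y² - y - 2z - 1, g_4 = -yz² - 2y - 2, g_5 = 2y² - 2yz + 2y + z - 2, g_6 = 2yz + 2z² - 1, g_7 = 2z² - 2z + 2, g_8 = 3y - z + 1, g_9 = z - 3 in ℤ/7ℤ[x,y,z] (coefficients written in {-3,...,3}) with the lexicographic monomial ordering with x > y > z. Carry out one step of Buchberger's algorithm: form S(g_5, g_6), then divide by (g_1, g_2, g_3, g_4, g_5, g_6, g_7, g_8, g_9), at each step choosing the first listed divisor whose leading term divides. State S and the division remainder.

lcm(LM(g_5), LM(g_6)) = y²z.
S = (lcm/LT(g_5))·g_5 − (lcm/LT(g_6))·g_6 = -2yz² + yz - 3y - 3z² - z.
Reduce S modulo (g_1, g_2, g_3, g_4, g_5, g_6, g_7, g_8, g_9) in that order:
  leading term yz²: subtract (2)·g_4 from -2yz² + yz - 3y - 3z² - z → yz + y - 3z² - z - 3
  leading term yz: subtract (-3)·g_6 from yz + y - 3z² - z - 3 → y + 3z² - z + 1
  leading term y: subtract (-2)·g_8 from y + 3z² - z + 1 → 3z² - 3z + 3
  leading term z²: subtract (-2)·g_7 from 3z² - 3z + 3 → 0
The remainder is 0, so this S-polynomial contributes no new basis element.
An S-polynomial is built so that the two leading terms cancel; whether anything survives reduction is exactly the Gröbner-basis criterion.

S(g_5, g_6) = -2yz² + yz - 3y - 3z² - z; remainder on division = 0.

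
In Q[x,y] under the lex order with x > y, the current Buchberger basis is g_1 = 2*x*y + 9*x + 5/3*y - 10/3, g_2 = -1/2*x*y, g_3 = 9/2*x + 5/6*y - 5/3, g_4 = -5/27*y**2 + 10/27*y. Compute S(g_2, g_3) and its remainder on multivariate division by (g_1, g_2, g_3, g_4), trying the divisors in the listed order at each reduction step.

S(g_2, g_3) = -5/27*y**2 + 10/27*y; remainder on division = 0.

lcm(LM(g_2), LM(g_3)) = x*y.
S = (lcm/LT(g_2))·g_2 − (lcm/LT(g_3))·g_3 = -5/27*y**2 + 10/27*y.
Reduce S modulo (g_1, g_2, g_3, g_4) in that order:
  leading term y**2: subtract (1)·g_4 from -5/27*y**2 + 10/27*y → 0
The remainder is 0, so this S-polynomial contributes no new basis element.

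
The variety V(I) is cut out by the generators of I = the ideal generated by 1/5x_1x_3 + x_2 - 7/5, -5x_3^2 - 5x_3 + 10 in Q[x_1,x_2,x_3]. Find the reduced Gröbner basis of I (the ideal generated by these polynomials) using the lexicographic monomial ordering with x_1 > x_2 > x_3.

f_1 = 1/5x_1x_3 + x_2 - 7/5, LT = x_1x_3.
f_2 = -5x_3^2 - 5x_3 + 10, LT = x_3^2.

S(f_1,f_2): lcm = x_1x_3^2. S = -x_1x_3 + 2x_1 + 5x_2x_3 - 7x_3.
  leading term x_1x_3: subtract (-5)·f_1 from -x_1x_3 + 2x_1 + 5x_2x_3 - 7x_3 → 2x_1 + 5x_2x_3 + 5x_2 - 7x_3 - 7
  leading term x_1: no divisor's leading term divides it; move 2x_1 to the remainder.
  leading term x_2x_3: no divisor's leading term divides it; move 5x_2x_3 to the remainder.
  leading term x_2: no divisor's leading term divides it; move 5x_2 to the remainder.
  leading term x_3: no divisor's leading term divides it; move -7x_3 to the remainder.
  leading term 1: no divisor's leading term divides it; move -7 to the remainder.
  remainder 2x_1 + 5x_2x_3 + 5x_2 - 7x_3 - 7 ≠ 0; add g_3 = 2x_1 + 5x_2x_3 + 5x_2 - 7x_3 - 7 to the basis.

The other S-polynomials (S(f_1,g_3), S(f_2,g_3)) all reduce to 0 modulo the current basis, so we have a Gröbner basis.
Inter-reduce: drop elements whose leading term is divisible by another's, tail-reduce, and make monic.

G = {x_1 + 5/2x_2x_3 + 5/2x_2 - 7/2x_3 - 7/2, x_3^2 + x_3 - 2}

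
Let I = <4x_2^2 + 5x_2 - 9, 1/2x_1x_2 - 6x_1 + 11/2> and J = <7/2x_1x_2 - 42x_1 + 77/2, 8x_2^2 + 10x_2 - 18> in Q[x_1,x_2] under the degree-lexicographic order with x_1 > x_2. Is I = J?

For a fixed monomial order, each ideal has a unique reduced Gröbner basis; comparing bases decides equality.
Buchberger on the first generating set:
f_1 = 4x_2^2 + 5x_2 - 9, LT = x_2^2.
f_2 = 1/2x_1x_2 - 6x_1 + 11/2, LT = x_1x_2.

S(f_1,f_2): lcm = x_1x_2^2. S = 53/4x_1x_2 - 9/4x_1 - 11x_2.
  leading term x_1x_2: subtract (53/2)·f_2 from 53/4x_1x_2 - 9/4x_1 - 11x_2 → 627/4x_1 - 11x_2 - 583/4
  leading term x_1: no divisor's leading term divides it; move 627/4x_1 to the remainder.
  leading term x_2: no divisor's leading term divides it; move -11x_2 to the remainder.
  leading term 1: no divisor's leading term divides it; move -583/4 to the remainder.
  remainder 627/4x_1 - 11x_2 - 583/4 ≠ 0; add g_3 = 627/4x_1 - 11x_2 - 583/4 to the basis.

The other S-polynomials (S(f_1,g_3), S(f_2,g_3)) all reduce to 0 modulo the current basis, so we have a Gröbner basis.
Inter-reduce: drop elements whose leading term is divisible by another's, tail-reduce, and make monic.
Reduced Gröbner basis: {x_2^2 + 5/4x_2 - 9/4, x_1 - 4/57x_2 - 53/57}.

Buchberger on the second generating set:
h_1 = 7/2x_1x_2 - 42x_1 + 77/2, LT = x_1x_2.
h_2 = 8x_2^2 + 10x_2 - 18, LT = x_2^2.

S(h_1,h_2): lcm = x_1x_2^2. S = -53/4x_1x_2 + 9/4x_1 + 11x_2.
  leading term x_1x_2: subtract (-53/14)·h_1 from -53/4x_1x_2 + 9/4x_1 + 11x_2 → -627/4x_1 + 11x_2 + 583/4
  leading term x_1: no divisor's leading term divides it; move -627/4x_1 to the remainder.
  leading term x_2: no divisor's leading term divides it; move 11x_2 to the remainder.
  leading term 1: no divisor's leading term divides it; move 583/4 to the remainder.
  remainder -627/4x_1 + 11x_2 + 583/4 ≠ 0; add k_3 = -627/4x_1 + 11x_2 + 583/4 to the basis.

The other S-polynomials (S(h_1,k_3), S(h_2,k_3)) all reduce to 0 modulo the current basis, so we have a Gröbner basis.
Inter-reduce: drop elements whose leading term is divisible by another's, tail-reduce, and make monic.
Reduced Gröbner basis: {x_2^2 + 5/4x_2 - 9/4, x_1 - 4/57x_2 - 53/57}.

These coincide, so the ideals are equal.

Yes, the ideals are equal.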